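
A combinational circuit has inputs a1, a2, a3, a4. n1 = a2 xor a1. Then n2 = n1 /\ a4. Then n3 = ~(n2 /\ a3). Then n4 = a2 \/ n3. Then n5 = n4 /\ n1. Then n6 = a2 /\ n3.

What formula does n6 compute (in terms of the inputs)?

n1 = a2 xor a1
n2 = n1 /\ a4 = (a2 xor a1) /\ a4
n3 = ~(n2 /\ a3) = ~(((a2 xor a1) /\ a4) /\ a3)
n6 = a2 /\ n3 = a2 /\ (~(((a2 xor a1) /\ a4) /\ a3))

a2 /\ (~(((a2 xor a1) /\ a4) /\ a3))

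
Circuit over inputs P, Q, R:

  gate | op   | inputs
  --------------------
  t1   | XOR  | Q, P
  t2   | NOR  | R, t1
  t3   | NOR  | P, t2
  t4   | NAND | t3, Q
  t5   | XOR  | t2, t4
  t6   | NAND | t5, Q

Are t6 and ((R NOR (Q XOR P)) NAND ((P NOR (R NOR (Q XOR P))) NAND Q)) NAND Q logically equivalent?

No

t1 = Q XOR P
t2 = R NOR t1 = R NOR (Q XOR P)
t3 = P NOR t2 = P NOR (R NOR (Q XOR P))
t4 = t3 NAND Q = (P NOR (R NOR (Q XOR P))) NAND Q
t5 = t2 XOR t4 = (R NOR (Q XOR P)) XOR ((P NOR (R NOR (Q XOR P))) NAND Q)
t6 = t5 NAND Q = ((R NOR (Q XOR P)) XOR ((P NOR (R NOR (Q XOR P))) NAND Q)) NAND Q
At P=0, Q=1, R=0: circuit gives 1, formula gives 0.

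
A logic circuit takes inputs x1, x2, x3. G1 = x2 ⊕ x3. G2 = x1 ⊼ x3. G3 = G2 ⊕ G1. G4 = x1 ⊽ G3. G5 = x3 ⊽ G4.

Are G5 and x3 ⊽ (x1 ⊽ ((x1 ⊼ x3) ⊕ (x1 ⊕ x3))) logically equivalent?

G1 = x2 ⊕ x3
G2 = x1 ⊼ x3
G3 = G2 ⊕ G1 = (x1 ⊼ x3) ⊕ (x2 ⊕ x3)
G4 = x1 ⊽ G3 = x1 ⊽ ((x1 ⊼ x3) ⊕ (x2 ⊕ x3))
G5 = x3 ⊽ G4 = x3 ⊽ (x1 ⊽ ((x1 ⊼ x3) ⊕ (x2 ⊕ x3)))
At x1=0, x2=1, x3=0: circuit gives 0, formula gives 1.

No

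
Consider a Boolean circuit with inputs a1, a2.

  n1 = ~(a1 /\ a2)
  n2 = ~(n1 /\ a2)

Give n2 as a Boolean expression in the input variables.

~((~(a1 /\ a2)) /\ a2)

n1 = ~(a1 /\ a2)
n2 = ~(n1 /\ a2) = ~((~(a1 /\ a2)) /\ a2)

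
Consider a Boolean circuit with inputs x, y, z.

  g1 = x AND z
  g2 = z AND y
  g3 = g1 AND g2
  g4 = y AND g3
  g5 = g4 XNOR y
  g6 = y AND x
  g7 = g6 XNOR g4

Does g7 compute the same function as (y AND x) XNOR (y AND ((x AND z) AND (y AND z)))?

g1 = x AND z
g2 = z AND y
g3 = g1 AND g2 = (x AND z) AND (z AND y)
g4 = y AND g3 = y AND ((x AND z) AND (z AND y))
g6 = y AND x
g7 = g6 XNOR g4 = (y AND x) XNOR (y AND ((x AND z) AND (z AND y)))
At x=1, y=1, z=0: circuit gives 0, formula gives 0.
At x=0, y=0, z=0: circuit gives 1, formula gives 1.
Agrees on all 8 inputs.

Yes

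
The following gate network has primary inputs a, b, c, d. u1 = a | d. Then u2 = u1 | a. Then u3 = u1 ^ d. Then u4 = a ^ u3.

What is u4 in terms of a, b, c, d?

a ^ ((a | d) ^ d)

u1 = a | d
u3 = u1 ^ d = (a | d) ^ d
u4 = a ^ u3 = a ^ ((a | d) ^ d)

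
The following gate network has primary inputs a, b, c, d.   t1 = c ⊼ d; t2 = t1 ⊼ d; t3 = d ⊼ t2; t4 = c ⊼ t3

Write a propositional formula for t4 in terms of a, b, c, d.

t1 = c ⊼ d
t2 = t1 ⊼ d = (c ⊼ d) ⊼ d
t3 = d ⊼ t2 = d ⊼ ((c ⊼ d) ⊼ d)
t4 = c ⊼ t3 = c ⊼ (d ⊼ ((c ⊼ d) ⊼ d))

c ⊼ (d ⊼ ((c ⊼ d) ⊼ d))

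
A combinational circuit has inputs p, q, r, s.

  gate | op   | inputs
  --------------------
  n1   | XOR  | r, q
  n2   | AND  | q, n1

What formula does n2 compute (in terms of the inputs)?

q AND (r XOR q)

n1 = r XOR q
n2 = q AND n1 = q AND (r XOR q)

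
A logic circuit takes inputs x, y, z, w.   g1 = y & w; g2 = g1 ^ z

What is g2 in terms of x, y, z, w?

(y & w) ^ z

g1 = y & w
g2 = g1 ^ z = (y & w) ^ z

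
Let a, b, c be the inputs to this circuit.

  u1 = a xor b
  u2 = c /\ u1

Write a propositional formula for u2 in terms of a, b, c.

c /\ (a xor b)

u1 = a xor b
u2 = c /\ u1 = c /\ (a xor b)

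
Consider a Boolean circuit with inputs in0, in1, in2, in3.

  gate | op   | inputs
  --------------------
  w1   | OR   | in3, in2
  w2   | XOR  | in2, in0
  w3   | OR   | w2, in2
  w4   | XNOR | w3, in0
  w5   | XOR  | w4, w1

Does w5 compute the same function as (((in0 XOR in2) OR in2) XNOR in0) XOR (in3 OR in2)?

w1 = in3 OR in2
w2 = in2 XOR in0
w3 = w2 OR in2 = (in2 XOR in0) OR in2
w4 = w3 XNOR in0 = ((in2 XOR in0) OR in2) XNOR in0
w5 = w4 XOR w1 = (((in2 XOR in0) OR in2) XNOR in0) XOR (in3 OR in2)
At in0=0, in1=0, in2=0, in3=1: circuit gives 0, formula gives 0.
At in0=0, in1=0, in2=0, in3=0: circuit gives 1, formula gives 1.
Agrees on all 16 inputs.

Yes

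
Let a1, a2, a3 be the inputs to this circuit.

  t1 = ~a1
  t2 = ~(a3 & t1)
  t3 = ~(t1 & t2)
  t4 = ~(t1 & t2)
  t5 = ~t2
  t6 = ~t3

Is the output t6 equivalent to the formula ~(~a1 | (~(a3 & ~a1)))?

No

t1 = ~a1
t2 = ~(a3 & t1) = ~(a3 & ~a1)
t3 = ~(t1 & t2) = ~(~a1 & (~(a3 & ~a1)))
t6 = ~t3 = ~(~(~a1 & (~(a3 & ~a1))))
At a1=0, a2=0, a3=0: circuit gives 1, formula gives 0.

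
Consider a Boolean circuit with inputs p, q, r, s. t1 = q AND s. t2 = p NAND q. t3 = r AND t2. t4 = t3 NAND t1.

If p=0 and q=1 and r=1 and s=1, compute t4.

0

t1 = 1 AND 1 = 1
t2 = 0 NAND 1 = 1
t3 = 1 AND 1 = 1
t4 = 1 NAND 1 = 0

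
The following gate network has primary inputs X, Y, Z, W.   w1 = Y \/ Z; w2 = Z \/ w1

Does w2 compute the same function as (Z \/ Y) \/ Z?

Yes

w1 = Y \/ Z
w2 = Z \/ w1 = Z \/ (Y \/ Z)
At X=0, Y=0, Z=0, W=0: circuit gives 0, formula gives 0.
At X=0, Y=0, Z=1, W=0: circuit gives 1, formula gives 1.
Agrees on all 16 inputs.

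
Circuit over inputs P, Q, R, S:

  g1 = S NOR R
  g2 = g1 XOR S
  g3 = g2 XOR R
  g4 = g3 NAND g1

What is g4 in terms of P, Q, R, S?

(((S NOR R) XOR S) XOR R) NAND (S NOR R)

g1 = S NOR R
g2 = g1 XOR S = (S NOR R) XOR S
g3 = g2 XOR R = ((S NOR R) XOR S) XOR R
g4 = g3 NAND g1 = (((S NOR R) XOR S) XOR R) NAND (S NOR R)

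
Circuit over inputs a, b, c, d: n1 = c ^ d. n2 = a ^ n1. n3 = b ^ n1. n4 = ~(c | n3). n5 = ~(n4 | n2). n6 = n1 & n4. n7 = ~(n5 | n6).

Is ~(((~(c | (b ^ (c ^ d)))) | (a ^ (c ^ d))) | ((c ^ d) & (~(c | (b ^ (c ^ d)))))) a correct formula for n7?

No

n1 = c ^ d
n2 = a ^ n1 = a ^ (c ^ d)
n3 = b ^ n1 = b ^ (c ^ d)
n4 = ~(c | n3) = ~(c | (b ^ (c ^ d)))
n5 = ~(n4 | n2) = ~((~(c | (b ^ (c ^ d)))) | (a ^ (c ^ d)))
n6 = n1 & n4 = (c ^ d) & (~(c | (b ^ (c ^ d))))
n7 = ~(n5 | n6) = ~((~((~(c | (b ^ (c ^ d)))) | (a ^ (c ^ d)))) | ((c ^ d) & (~(c | (b ^ (c ^ d))))))
At a=0, b=0, c=0, d=0: circuit gives 1, formula gives 0.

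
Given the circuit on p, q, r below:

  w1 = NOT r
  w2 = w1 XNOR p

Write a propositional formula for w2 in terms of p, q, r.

NOT r XNOR p

w1 = NOT r
w2 = w1 XNOR p = NOT r XNOR p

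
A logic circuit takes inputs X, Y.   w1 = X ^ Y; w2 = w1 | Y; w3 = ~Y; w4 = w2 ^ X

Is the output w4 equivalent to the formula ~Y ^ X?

No

w1 = X ^ Y
w2 = w1 | Y = (X ^ Y) | Y
w4 = w2 ^ X = ((X ^ Y) | Y) ^ X
At X=0, Y=0: circuit gives 0, formula gives 1.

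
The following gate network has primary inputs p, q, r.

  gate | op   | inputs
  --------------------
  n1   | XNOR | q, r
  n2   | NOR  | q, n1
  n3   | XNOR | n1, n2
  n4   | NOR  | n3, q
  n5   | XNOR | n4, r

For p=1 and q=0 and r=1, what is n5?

1

n1 = 0 XNOR 1 = 0
n2 = 0 NOR 0 = 1
n3 = 0 XNOR 1 = 0
n4 = 0 NOR 0 = 1
n5 = 1 XNOR 1 = 1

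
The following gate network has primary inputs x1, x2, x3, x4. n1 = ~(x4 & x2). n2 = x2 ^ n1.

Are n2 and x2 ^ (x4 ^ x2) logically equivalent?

n1 = ~(x4 & x2)
n2 = x2 ^ n1 = x2 ^ (~(x4 & x2))
At x1=0, x2=0, x3=0, x4=0: circuit gives 1, formula gives 0.

No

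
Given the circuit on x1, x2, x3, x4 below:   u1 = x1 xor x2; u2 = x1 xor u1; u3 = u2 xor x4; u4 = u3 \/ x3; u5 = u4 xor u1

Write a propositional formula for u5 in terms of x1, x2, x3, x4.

u1 = x1 xor x2
u2 = x1 xor u1 = x1 xor (x1 xor x2)
u3 = u2 xor x4 = (x1 xor (x1 xor x2)) xor x4
u4 = u3 \/ x3 = ((x1 xor (x1 xor x2)) xor x4) \/ x3
u5 = u4 xor u1 = (((x1 xor (x1 xor x2)) xor x4) \/ x3) xor (x1 xor x2)

(((x1 xor (x1 xor x2)) xor x4) \/ x3) xor (x1 xor x2)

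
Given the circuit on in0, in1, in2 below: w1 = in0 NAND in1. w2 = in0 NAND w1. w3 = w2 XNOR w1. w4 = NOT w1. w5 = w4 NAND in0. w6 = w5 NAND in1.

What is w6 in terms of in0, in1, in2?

w1 = in0 NAND in1
w4 = NOT w1 = NOT (in0 NAND in1)
w5 = w4 NAND in0 = NOT (in0 NAND in1) NAND in0
w6 = w5 NAND in1 = (NOT (in0 NAND in1) NAND in0) NAND in1

(NOT (in0 NAND in1) NAND in0) NAND in1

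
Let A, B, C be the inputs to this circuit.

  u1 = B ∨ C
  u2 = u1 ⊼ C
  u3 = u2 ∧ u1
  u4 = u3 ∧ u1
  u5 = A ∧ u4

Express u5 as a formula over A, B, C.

u1 = B ∨ C
u2 = u1 ⊼ C = (B ∨ C) ⊼ C
u3 = u2 ∧ u1 = ((B ∨ C) ⊼ C) ∧ (B ∨ C)
u4 = u3 ∧ u1 = (((B ∨ C) ⊼ C) ∧ (B ∨ C)) ∧ (B ∨ C)
u5 = A ∧ u4 = A ∧ ((((B ∨ C) ⊼ C) ∧ (B ∨ C)) ∧ (B ∨ C))

A ∧ ((((B ∨ C) ⊼ C) ∧ (B ∨ C)) ∧ (B ∨ C))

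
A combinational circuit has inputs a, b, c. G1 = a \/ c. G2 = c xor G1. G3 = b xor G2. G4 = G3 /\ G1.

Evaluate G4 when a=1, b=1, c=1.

G1 = 1 \/ 1 = 1
G2 = 1 xor 1 = 0
G3 = 1 xor 0 = 1
G4 = 1 /\ 1 = 1

1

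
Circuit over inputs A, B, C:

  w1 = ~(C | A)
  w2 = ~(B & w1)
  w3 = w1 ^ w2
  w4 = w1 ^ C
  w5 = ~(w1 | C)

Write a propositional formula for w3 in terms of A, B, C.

(~(C | A)) ^ (~(B & (~(C | A))))

w1 = ~(C | A)
w2 = ~(B & w1) = ~(B & (~(C | A)))
w3 = w1 ^ w2 = (~(C | A)) ^ (~(B & (~(C | A))))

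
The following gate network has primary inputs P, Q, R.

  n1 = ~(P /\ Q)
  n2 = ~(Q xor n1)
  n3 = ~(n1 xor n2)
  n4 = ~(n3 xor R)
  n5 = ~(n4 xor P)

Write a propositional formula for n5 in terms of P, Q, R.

n1 = ~(P /\ Q)
n2 = ~(Q xor n1) = ~(Q xor (~(P /\ Q)))
n3 = ~(n1 xor n2) = ~((~(P /\ Q)) xor (~(Q xor (~(P /\ Q)))))
n4 = ~(n3 xor R) = ~((~((~(P /\ Q)) xor (~(Q xor (~(P /\ Q)))))) xor R)
n5 = ~(n4 xor P) = ~((~((~((~(P /\ Q)) xor (~(Q xor (~(P /\ Q)))))) xor R)) xor P)

~((~((~((~(P /\ Q)) xor (~(Q xor (~(P /\ Q)))))) xor R)) xor P)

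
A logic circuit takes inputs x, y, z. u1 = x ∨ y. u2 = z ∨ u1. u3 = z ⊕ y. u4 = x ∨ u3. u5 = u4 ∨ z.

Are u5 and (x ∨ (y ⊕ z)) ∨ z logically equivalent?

Yes

u3 = z ⊕ y
u4 = x ∨ u3 = x ∨ (z ⊕ y)
u5 = u4 ∨ z = (x ∨ (z ⊕ y)) ∨ z
At x=0, y=0, z=0: circuit gives 0, formula gives 0.
At x=0, y=0, z=1: circuit gives 1, formula gives 1.
Agrees on all 8 inputs.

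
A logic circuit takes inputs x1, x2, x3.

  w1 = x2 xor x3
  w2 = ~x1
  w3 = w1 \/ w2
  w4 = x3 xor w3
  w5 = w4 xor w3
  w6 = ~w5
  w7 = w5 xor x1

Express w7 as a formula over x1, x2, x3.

((x3 xor ((x2 xor x3) \/ ~x1)) xor ((x2 xor x3) \/ ~x1)) xor x1

w1 = x2 xor x3
w2 = ~x1
w3 = w1 \/ w2 = (x2 xor x3) \/ ~x1
w4 = x3 xor w3 = x3 xor ((x2 xor x3) \/ ~x1)
w5 = w4 xor w3 = (x3 xor ((x2 xor x3) \/ ~x1)) xor ((x2 xor x3) \/ ~x1)
w7 = w5 xor x1 = ((x3 xor ((x2 xor x3) \/ ~x1)) xor ((x2 xor x3) \/ ~x1)) xor x1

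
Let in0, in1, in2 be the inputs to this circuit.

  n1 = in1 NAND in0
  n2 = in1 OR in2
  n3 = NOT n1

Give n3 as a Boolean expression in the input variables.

NOT (in1 NAND in0)

n1 = in1 NAND in0
n3 = NOT n1 = NOT (in1 NAND in0)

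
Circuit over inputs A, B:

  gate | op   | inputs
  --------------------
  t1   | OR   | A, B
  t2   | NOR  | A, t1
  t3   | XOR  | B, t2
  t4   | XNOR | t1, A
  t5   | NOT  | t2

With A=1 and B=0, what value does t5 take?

t1 = 1 OR 0 = 1
t2 = 1 NOR 1 = 0
t5 = NOT 0 = 1

1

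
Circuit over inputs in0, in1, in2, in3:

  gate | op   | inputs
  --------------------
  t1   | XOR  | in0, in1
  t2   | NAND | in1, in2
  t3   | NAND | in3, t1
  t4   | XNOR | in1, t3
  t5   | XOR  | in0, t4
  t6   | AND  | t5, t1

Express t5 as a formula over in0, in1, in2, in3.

t1 = in0 XOR in1
t3 = in3 NAND t1 = in3 NAND (in0 XOR in1)
t4 = in1 XNOR t3 = in1 XNOR (in3 NAND (in0 XOR in1))
t5 = in0 XOR t4 = in0 XOR (in1 XNOR (in3 NAND (in0 XOR in1)))

in0 XOR (in1 XNOR (in3 NAND (in0 XOR in1)))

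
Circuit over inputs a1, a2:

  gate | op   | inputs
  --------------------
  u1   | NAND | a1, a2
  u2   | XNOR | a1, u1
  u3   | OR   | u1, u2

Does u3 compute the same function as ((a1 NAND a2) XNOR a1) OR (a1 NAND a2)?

u1 = a1 NAND a2
u2 = a1 XNOR u1 = a1 XNOR (a1 NAND a2)
u3 = u1 OR u2 = (a1 NAND a2) OR (a1 XNOR (a1 NAND a2))
At a1=1, a2=1: circuit gives 0, formula gives 0.
At a1=0, a2=0: circuit gives 1, formula gives 1.
Agrees on all 4 inputs.

Yes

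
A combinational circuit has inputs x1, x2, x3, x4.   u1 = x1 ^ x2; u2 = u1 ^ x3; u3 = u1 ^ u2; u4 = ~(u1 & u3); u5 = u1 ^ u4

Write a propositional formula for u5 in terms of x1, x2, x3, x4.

(x1 ^ x2) ^ (~((x1 ^ x2) & ((x1 ^ x2) ^ ((x1 ^ x2) ^ x3))))

u1 = x1 ^ x2
u2 = u1 ^ x3 = (x1 ^ x2) ^ x3
u3 = u1 ^ u2 = (x1 ^ x2) ^ ((x1 ^ x2) ^ x3)
u4 = ~(u1 & u3) = ~((x1 ^ x2) & ((x1 ^ x2) ^ ((x1 ^ x2) ^ x3)))
u5 = u1 ^ u4 = (x1 ^ x2) ^ (~((x1 ^ x2) & ((x1 ^ x2) ^ ((x1 ^ x2) ^ x3))))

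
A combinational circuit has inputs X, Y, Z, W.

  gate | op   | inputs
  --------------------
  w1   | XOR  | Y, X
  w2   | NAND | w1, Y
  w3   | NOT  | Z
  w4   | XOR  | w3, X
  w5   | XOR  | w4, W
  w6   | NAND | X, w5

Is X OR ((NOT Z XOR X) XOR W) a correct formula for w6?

No

w3 = NOT Z
w4 = w3 XOR X = NOT Z XOR X
w5 = w4 XOR W = (NOT Z XOR X) XOR W
w6 = X NAND w5 = X NAND ((NOT Z XOR X) XOR W)
At X=0, Y=0, Z=0, W=1: circuit gives 1, formula gives 0.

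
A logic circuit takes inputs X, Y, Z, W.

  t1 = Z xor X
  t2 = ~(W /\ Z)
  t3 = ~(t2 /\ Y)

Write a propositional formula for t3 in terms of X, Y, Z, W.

t2 = ~(W /\ Z)
t3 = ~(t2 /\ Y) = ~((~(W /\ Z)) /\ Y)

~((~(W /\ Z)) /\ Y)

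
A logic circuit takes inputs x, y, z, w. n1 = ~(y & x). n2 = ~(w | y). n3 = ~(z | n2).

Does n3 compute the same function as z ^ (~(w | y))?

n2 = ~(w | y)
n3 = ~(z | n2) = ~(z | (~(w | y)))
At x=0, y=0, z=0, w=0: circuit gives 0, formula gives 1.

No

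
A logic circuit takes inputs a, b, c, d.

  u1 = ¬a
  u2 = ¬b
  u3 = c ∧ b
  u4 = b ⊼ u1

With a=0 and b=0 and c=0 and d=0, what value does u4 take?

1

u1 = ¬0 = 1
u4 = 0 ⊼ 1 = 1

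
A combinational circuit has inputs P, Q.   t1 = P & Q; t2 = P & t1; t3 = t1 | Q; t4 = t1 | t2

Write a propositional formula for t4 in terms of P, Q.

(P & Q) | (P & (P & Q))

t1 = P & Q
t2 = P & t1 = P & (P & Q)
t4 = t1 | t2 = (P & Q) | (P & (P & Q))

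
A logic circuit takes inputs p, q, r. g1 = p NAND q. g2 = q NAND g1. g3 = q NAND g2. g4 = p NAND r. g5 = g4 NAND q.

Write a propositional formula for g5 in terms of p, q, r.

(p NAND r) NAND q

g4 = p NAND r
g5 = g4 NAND q = (p NAND r) NAND q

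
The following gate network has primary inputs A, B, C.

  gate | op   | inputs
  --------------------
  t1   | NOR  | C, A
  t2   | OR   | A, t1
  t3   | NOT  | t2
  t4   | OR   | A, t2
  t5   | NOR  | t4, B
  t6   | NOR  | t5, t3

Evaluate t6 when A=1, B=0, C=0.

1

t1 = 0 NOR 1 = 0
t2 = 1 OR 0 = 1
t3 = NOT 1 = 0
t4 = 1 OR 1 = 1
t5 = 1 NOR 0 = 0
t6 = 0 NOR 0 = 1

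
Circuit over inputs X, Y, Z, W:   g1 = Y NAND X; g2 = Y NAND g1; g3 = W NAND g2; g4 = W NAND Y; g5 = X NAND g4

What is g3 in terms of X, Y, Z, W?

g1 = Y NAND X
g2 = Y NAND g1 = Y NAND (Y NAND X)
g3 = W NAND g2 = W NAND (Y NAND (Y NAND X))

W NAND (Y NAND (Y NAND X))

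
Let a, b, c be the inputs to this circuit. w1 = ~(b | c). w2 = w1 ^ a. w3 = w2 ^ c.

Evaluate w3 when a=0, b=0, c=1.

1

w1 = ~(0 | 1) = 0
w2 = 0 ^ 0 = 0
w3 = 0 ^ 1 = 1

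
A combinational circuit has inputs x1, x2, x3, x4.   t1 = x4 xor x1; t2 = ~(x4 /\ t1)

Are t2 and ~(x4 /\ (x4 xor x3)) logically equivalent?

t1 = x4 xor x1
t2 = ~(x4 /\ t1) = ~(x4 /\ (x4 xor x1))
At x1=0, x2=0, x3=1, x4=1: circuit gives 0, formula gives 1.

No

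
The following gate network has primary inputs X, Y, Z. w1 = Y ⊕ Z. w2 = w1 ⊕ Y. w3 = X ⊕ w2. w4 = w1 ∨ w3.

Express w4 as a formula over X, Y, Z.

w1 = Y ⊕ Z
w2 = w1 ⊕ Y = (Y ⊕ Z) ⊕ Y
w3 = X ⊕ w2 = X ⊕ ((Y ⊕ Z) ⊕ Y)
w4 = w1 ∨ w3 = (Y ⊕ Z) ∨ (X ⊕ ((Y ⊕ Z) ⊕ Y))

(Y ⊕ Z) ∨ (X ⊕ ((Y ⊕ Z) ⊕ Y))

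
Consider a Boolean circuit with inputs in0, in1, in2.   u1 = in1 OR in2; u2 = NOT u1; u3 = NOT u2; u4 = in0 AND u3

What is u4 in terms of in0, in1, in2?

u1 = in1 OR in2
u2 = NOT u1 = NOT (in1 OR in2)
u3 = NOT u2 = NOT NOT (in1 OR in2)
u4 = in0 AND u3 = in0 AND NOT NOT (in1 OR in2)

in0 AND NOT NOT (in1 OR in2)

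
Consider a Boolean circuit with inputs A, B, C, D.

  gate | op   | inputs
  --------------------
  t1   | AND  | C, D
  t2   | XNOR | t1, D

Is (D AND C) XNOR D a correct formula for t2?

Yes

t1 = C AND D
t2 = t1 XNOR D = (C AND D) XNOR D
At A=0, B=0, C=0, D=1: circuit gives 0, formula gives 0.
At A=0, B=0, C=0, D=0: circuit gives 1, formula gives 1.
Agrees on all 16 inputs.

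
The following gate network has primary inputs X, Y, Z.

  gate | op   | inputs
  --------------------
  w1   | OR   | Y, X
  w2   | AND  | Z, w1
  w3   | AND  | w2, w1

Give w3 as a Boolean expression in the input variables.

(Z AND (Y OR X)) AND (Y OR X)

w1 = Y OR X
w2 = Z AND w1 = Z AND (Y OR X)
w3 = w2 AND w1 = (Z AND (Y OR X)) AND (Y OR X)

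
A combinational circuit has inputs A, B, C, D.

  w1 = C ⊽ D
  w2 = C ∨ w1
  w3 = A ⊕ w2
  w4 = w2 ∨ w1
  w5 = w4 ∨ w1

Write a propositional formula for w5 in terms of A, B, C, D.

((C ∨ (C ⊽ D)) ∨ (C ⊽ D)) ∨ (C ⊽ D)

w1 = C ⊽ D
w2 = C ∨ w1 = C ∨ (C ⊽ D)
w4 = w2 ∨ w1 = (C ∨ (C ⊽ D)) ∨ (C ⊽ D)
w5 = w4 ∨ w1 = ((C ∨ (C ⊽ D)) ∨ (C ⊽ D)) ∨ (C ⊽ D)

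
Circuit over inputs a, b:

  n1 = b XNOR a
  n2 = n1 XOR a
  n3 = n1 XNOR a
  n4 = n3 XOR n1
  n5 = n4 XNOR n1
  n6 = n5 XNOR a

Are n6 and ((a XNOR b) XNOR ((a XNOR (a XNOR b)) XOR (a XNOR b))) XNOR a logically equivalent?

Yes

n1 = b XNOR a
n3 = n1 XNOR a = (b XNOR a) XNOR a
n4 = n3 XOR n1 = ((b XNOR a) XNOR a) XOR (b XNOR a)
n5 = n4 XNOR n1 = (((b XNOR a) XNOR a) XOR (b XNOR a)) XNOR (b XNOR a)
n6 = n5 XNOR a = ((((b XNOR a) XNOR a) XOR (b XNOR a)) XNOR (b XNOR a)) XNOR a
At a=0, b=0: circuit gives 0, formula gives 0.
At a=0, b=1: circuit gives 1, formula gives 1.
Agrees on all 4 inputs.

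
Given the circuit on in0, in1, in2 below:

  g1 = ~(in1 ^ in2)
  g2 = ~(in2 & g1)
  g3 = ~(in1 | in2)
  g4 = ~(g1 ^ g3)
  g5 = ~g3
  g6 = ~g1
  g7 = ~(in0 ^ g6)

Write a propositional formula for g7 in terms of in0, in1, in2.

g1 = ~(in1 ^ in2)
g6 = ~g1 = ~(~(in1 ^ in2))
g7 = ~(in0 ^ g6) = ~(in0 ^ ~(~(in1 ^ in2)))

~(in0 ^ ~(~(in1 ^ in2)))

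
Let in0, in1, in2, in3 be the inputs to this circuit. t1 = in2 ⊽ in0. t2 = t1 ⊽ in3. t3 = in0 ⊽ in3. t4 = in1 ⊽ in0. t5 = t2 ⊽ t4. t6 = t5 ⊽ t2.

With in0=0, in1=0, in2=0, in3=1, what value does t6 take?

1

t1 = 0 ⊽ 0 = 1
t2 = 1 ⊽ 1 = 0
t4 = 0 ⊽ 0 = 1
t5 = 0 ⊽ 1 = 0
t6 = 0 ⊽ 0 = 1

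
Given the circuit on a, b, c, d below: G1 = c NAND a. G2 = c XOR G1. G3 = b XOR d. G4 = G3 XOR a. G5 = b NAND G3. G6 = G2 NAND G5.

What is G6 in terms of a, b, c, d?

G1 = c NAND a
G2 = c XOR G1 = c XOR (c NAND a)
G3 = b XOR d
G5 = b NAND G3 = b NAND (b XOR d)
G6 = G2 NAND G5 = (c XOR (c NAND a)) NAND (b NAND (b XOR d))

(c XOR (c NAND a)) NAND (b NAND (b XOR d))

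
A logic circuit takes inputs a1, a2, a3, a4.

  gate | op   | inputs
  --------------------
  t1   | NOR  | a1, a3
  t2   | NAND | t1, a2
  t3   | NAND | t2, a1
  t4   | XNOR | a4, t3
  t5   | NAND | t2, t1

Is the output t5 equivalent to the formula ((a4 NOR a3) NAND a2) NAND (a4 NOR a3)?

t1 = a1 NOR a3
t2 = t1 NAND a2 = (a1 NOR a3) NAND a2
t5 = t2 NAND t1 = ((a1 NOR a3) NAND a2) NAND (a1 NOR a3)
At a1=0, a2=0, a3=0, a4=1: circuit gives 0, formula gives 1.

No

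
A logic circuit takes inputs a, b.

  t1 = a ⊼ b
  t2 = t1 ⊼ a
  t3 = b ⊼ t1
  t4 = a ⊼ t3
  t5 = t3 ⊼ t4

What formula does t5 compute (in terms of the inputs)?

(b ⊼ (a ⊼ b)) ⊼ (a ⊼ (b ⊼ (a ⊼ b)))

t1 = a ⊼ b
t3 = b ⊼ t1 = b ⊼ (a ⊼ b)
t4 = a ⊼ t3 = a ⊼ (b ⊼ (a ⊼ b))
t5 = t3 ⊼ t4 = (b ⊼ (a ⊼ b)) ⊼ (a ⊼ (b ⊼ (a ⊼ b)))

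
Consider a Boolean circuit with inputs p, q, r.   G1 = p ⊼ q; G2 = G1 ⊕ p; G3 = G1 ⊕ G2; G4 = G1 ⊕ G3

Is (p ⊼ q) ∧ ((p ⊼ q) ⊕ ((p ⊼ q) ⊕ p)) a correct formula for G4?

No

G1 = p ⊼ q
G2 = G1 ⊕ p = (p ⊼ q) ⊕ p
G3 = G1 ⊕ G2 = (p ⊼ q) ⊕ ((p ⊼ q) ⊕ p)
G4 = G1 ⊕ G3 = (p ⊼ q) ⊕ ((p ⊼ q) ⊕ ((p ⊼ q) ⊕ p))
At p=0, q=0, r=0: circuit gives 1, formula gives 0.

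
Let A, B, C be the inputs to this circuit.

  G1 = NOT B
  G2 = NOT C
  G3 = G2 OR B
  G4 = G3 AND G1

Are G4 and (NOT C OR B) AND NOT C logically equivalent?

No

G1 = NOT B
G2 = NOT C
G3 = G2 OR B = NOT C OR B
G4 = G3 AND G1 = (NOT C OR B) AND NOT B
At A=0, B=1, C=0: circuit gives 0, formula gives 1.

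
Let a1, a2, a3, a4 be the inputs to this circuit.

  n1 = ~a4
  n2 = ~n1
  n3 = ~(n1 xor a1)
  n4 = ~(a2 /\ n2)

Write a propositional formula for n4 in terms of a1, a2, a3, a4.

n1 = ~a4
n2 = ~n1 = ~~a4
n4 = ~(a2 /\ n2) = ~(a2 /\ ~~a4)

~(a2 /\ ~~a4)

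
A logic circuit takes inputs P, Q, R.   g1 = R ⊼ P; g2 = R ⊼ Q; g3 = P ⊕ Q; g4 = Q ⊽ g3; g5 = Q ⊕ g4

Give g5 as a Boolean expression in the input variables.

g3 = P ⊕ Q
g4 = Q ⊽ g3 = Q ⊽ (P ⊕ Q)
g5 = Q ⊕ g4 = Q ⊕ (Q ⊽ (P ⊕ Q))

Q ⊕ (Q ⊽ (P ⊕ Q))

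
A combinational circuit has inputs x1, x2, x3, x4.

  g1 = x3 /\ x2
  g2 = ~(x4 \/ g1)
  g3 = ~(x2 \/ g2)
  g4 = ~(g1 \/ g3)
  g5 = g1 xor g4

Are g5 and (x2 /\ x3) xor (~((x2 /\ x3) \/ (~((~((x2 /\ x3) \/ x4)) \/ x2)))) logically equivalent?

Yes

g1 = x3 /\ x2
g2 = ~(x4 \/ g1) = ~(x4 \/ (x3 /\ x2))
g3 = ~(x2 \/ g2) = ~(x2 \/ (~(x4 \/ (x3 /\ x2))))
g4 = ~(g1 \/ g3) = ~((x3 /\ x2) \/ (~(x2 \/ (~(x4 \/ (x3 /\ x2))))))
g5 = g1 xor g4 = (x3 /\ x2) xor (~((x3 /\ x2) \/ (~(x2 \/ (~(x4 \/ (x3 /\ x2)))))))
At x1=0, x2=0, x3=0, x4=1: circuit gives 0, formula gives 0.
At x1=0, x2=0, x3=0, x4=0: circuit gives 1, formula gives 1.
Agrees on all 16 inputs.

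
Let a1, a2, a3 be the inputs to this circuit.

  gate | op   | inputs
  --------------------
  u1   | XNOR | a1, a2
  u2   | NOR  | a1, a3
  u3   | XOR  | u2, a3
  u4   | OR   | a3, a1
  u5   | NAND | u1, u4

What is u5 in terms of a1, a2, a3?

u1 = a1 XNOR a2
u4 = a3 OR a1
u5 = u1 NAND u4 = (a1 XNOR a2) NAND (a3 OR a1)

(a1 XNOR a2) NAND (a3 OR a1)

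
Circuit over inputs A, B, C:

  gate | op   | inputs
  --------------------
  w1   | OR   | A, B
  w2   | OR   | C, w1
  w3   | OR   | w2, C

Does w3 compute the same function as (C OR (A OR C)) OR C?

No

w1 = A OR B
w2 = C OR w1 = C OR (A OR B)
w3 = w2 OR C = (C OR (A OR B)) OR C
At A=0, B=1, C=0: circuit gives 1, formula gives 0.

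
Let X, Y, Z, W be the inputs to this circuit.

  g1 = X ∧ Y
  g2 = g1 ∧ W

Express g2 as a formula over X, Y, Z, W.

g1 = X ∧ Y
g2 = g1 ∧ W = (X ∧ Y) ∧ W

(X ∧ Y) ∧ W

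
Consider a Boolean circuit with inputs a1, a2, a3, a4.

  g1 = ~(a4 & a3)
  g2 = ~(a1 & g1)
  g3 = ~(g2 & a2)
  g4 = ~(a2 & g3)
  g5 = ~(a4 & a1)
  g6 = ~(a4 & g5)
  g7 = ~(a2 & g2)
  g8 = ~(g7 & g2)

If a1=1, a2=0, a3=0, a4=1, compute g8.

1

g1 = ~(1 & 0) = 1
g2 = ~(1 & 1) = 0
g7 = ~(0 & 0) = 1
g8 = ~(1 & 0) = 1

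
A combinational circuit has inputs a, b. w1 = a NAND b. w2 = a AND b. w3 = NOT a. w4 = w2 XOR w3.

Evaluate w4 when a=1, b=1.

w2 = 1 AND 1 = 1
w3 = NOT 1 = 0
w4 = 1 XOR 0 = 1

1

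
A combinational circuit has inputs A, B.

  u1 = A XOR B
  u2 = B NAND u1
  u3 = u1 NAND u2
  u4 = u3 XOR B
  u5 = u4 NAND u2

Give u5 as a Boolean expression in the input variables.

u1 = A XOR B
u2 = B NAND u1 = B NAND (A XOR B)
u3 = u1 NAND u2 = (A XOR B) NAND (B NAND (A XOR B))
u4 = u3 XOR B = ((A XOR B) NAND (B NAND (A XOR B))) XOR B
u5 = u4 NAND u2 = (((A XOR B) NAND (B NAND (A XOR B))) XOR B) NAND (B NAND (A XOR B))

(((A XOR B) NAND (B NAND (A XOR B))) XOR B) NAND (B NAND (A XOR B))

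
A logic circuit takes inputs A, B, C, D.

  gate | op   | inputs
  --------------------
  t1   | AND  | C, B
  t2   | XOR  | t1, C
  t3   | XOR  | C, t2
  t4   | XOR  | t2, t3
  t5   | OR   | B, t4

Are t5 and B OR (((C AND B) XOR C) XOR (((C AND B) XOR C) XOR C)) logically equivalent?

Yes

t1 = C AND B
t2 = t1 XOR C = (C AND B) XOR C
t3 = C XOR t2 = C XOR ((C AND B) XOR C)
t4 = t2 XOR t3 = ((C AND B) XOR C) XOR (C XOR ((C AND B) XOR C))
t5 = B OR t4 = B OR (((C AND B) XOR C) XOR (C XOR ((C AND B) XOR C)))
At A=0, B=0, C=0, D=0: circuit gives 0, formula gives 0.
At A=0, B=0, C=1, D=0: circuit gives 1, formula gives 1.
Agrees on all 16 inputs.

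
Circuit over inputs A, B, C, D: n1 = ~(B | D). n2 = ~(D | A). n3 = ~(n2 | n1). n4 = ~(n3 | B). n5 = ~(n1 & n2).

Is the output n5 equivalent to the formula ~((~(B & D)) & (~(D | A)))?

No

n1 = ~(B | D)
n2 = ~(D | A)
n5 = ~(n1 & n2) = ~((~(B | D)) & (~(D | A)))
At A=0, B=1, C=0, D=0: circuit gives 1, formula gives 0.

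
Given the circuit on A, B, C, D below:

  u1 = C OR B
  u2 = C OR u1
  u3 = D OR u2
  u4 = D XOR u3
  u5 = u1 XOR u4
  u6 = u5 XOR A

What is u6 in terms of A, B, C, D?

u1 = C OR B
u2 = C OR u1 = C OR (C OR B)
u3 = D OR u2 = D OR (C OR (C OR B))
u4 = D XOR u3 = D XOR (D OR (C OR (C OR B)))
u5 = u1 XOR u4 = (C OR B) XOR (D XOR (D OR (C OR (C OR B))))
u6 = u5 XOR A = ((C OR B) XOR (D XOR (D OR (C OR (C OR B))))) XOR A

((C OR B) XOR (D XOR (D OR (C OR (C OR B))))) XOR A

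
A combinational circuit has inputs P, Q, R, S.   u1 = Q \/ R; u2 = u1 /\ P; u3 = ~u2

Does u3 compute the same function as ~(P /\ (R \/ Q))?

Yes

u1 = Q \/ R
u2 = u1 /\ P = (Q \/ R) /\ P
u3 = ~u2 = ~((Q \/ R) /\ P)
At P=1, Q=0, R=1, S=0: circuit gives 0, formula gives 0.
At P=0, Q=0, R=0, S=0: circuit gives 1, formula gives 1.
Agrees on all 16 inputs.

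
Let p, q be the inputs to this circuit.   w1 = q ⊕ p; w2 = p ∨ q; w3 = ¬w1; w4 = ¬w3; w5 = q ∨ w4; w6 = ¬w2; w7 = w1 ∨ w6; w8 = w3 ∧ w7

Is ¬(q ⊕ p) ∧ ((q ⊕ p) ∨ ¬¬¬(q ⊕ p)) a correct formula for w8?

w1 = q ⊕ p
w2 = p ∨ q
w3 = ¬w1 = ¬(q ⊕ p)
w6 = ¬w2 = ¬(p ∨ q)
w7 = w1 ∨ w6 = (q ⊕ p) ∨ ¬(p ∨ q)
w8 = w3 ∧ w7 = ¬(q ⊕ p) ∧ ((q ⊕ p) ∨ ¬(p ∨ q))
At p=1, q=1: circuit gives 0, formula gives 1.

No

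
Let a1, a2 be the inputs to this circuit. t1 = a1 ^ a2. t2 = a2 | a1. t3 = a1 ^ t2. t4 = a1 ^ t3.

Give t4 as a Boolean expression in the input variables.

a1 ^ (a1 ^ (a2 | a1))

t2 = a2 | a1
t3 = a1 ^ t2 = a1 ^ (a2 | a1)
t4 = a1 ^ t3 = a1 ^ (a1 ^ (a2 | a1))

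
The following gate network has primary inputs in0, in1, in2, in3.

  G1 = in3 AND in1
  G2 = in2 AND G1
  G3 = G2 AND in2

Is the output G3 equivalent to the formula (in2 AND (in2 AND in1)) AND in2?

G1 = in3 AND in1
G2 = in2 AND G1 = in2 AND (in3 AND in1)
G3 = G2 AND in2 = (in2 AND (in3 AND in1)) AND in2
At in0=0, in1=1, in2=1, in3=0: circuit gives 0, formula gives 1.

No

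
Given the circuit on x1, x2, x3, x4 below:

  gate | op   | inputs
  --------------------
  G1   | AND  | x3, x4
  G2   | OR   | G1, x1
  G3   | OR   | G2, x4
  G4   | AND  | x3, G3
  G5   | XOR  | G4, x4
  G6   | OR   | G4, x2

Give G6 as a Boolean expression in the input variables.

G1 = x3 AND x4
G2 = G1 OR x1 = (x3 AND x4) OR x1
G3 = G2 OR x4 = ((x3 AND x4) OR x1) OR x4
G4 = x3 AND G3 = x3 AND (((x3 AND x4) OR x1) OR x4)
G6 = G4 OR x2 = (x3 AND (((x3 AND x4) OR x1) OR x4)) OR x2

(x3 AND (((x3 AND x4) OR x1) OR x4)) OR x2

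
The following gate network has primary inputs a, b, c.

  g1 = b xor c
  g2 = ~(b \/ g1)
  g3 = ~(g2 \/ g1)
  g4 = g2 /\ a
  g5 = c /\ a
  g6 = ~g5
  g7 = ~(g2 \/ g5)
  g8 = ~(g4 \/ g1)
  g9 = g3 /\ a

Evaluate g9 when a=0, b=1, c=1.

g1 = 1 xor 1 = 0
g2 = ~(1 \/ 0) = 0
g3 = ~(0 \/ 0) = 1
g9 = 1 /\ 0 = 0

0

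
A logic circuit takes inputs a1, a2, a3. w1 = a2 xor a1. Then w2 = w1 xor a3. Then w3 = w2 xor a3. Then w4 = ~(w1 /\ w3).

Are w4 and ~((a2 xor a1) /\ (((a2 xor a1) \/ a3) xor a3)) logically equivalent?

w1 = a2 xor a1
w2 = w1 xor a3 = (a2 xor a1) xor a3
w3 = w2 xor a3 = ((a2 xor a1) xor a3) xor a3
w4 = ~(w1 /\ w3) = ~((a2 xor a1) /\ (((a2 xor a1) xor a3) xor a3))
At a1=0, a2=1, a3=1: circuit gives 0, formula gives 1.

No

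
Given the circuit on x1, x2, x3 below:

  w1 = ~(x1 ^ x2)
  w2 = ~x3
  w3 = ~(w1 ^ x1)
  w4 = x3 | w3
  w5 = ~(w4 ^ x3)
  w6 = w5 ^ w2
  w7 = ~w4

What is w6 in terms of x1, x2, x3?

w1 = ~(x1 ^ x2)
w2 = ~x3
w3 = ~(w1 ^ x1) = ~((~(x1 ^ x2)) ^ x1)
w4 = x3 | w3 = x3 | (~((~(x1 ^ x2)) ^ x1))
w5 = ~(w4 ^ x3) = ~((x3 | (~((~(x1 ^ x2)) ^ x1))) ^ x3)
w6 = w5 ^ w2 = (~((x3 | (~((~(x1 ^ x2)) ^ x1))) ^ x3)) ^ ~x3

(~((x3 | (~((~(x1 ^ x2)) ^ x1))) ^ x3)) ^ ~x3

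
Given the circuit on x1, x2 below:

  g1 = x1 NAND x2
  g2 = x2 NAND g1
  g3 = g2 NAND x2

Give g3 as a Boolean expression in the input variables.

g1 = x1 NAND x2
g2 = x2 NAND g1 = x2 NAND (x1 NAND x2)
g3 = g2 NAND x2 = (x2 NAND (x1 NAND x2)) NAND x2

(x2 NAND (x1 NAND x2)) NAND x2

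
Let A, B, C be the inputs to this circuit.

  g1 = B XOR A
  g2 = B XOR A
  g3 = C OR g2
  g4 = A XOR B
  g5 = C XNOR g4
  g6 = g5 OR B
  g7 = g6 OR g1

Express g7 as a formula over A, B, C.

g1 = B XOR A
g4 = A XOR B
g5 = C XNOR g4 = C XNOR (A XOR B)
g6 = g5 OR B = (C XNOR (A XOR B)) OR B
g7 = g6 OR g1 = ((C XNOR (A XOR B)) OR B) OR (B XOR A)

((C XNOR (A XOR B)) OR B) OR (B XOR A)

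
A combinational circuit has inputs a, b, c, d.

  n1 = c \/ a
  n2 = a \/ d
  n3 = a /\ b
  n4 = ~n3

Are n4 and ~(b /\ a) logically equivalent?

Yes

n3 = a /\ b
n4 = ~n3 = ~(a /\ b)
At a=1, b=1, c=0, d=0: circuit gives 0, formula gives 0.
At a=0, b=0, c=0, d=0: circuit gives 1, formula gives 1.
Agrees on all 16 inputs.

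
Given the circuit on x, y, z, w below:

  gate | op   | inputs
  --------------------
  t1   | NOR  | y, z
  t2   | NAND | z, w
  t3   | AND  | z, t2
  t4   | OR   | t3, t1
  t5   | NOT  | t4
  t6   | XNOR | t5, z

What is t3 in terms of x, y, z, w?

t2 = z NAND w
t3 = z AND t2 = z AND (z NAND w)

z AND (z NAND w)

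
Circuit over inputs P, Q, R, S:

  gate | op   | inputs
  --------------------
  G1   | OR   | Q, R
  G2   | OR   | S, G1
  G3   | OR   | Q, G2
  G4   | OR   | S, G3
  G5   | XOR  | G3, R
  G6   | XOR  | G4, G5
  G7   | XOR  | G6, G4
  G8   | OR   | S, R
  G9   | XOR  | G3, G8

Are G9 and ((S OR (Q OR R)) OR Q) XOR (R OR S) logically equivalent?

Yes

G1 = Q OR R
G2 = S OR G1 = S OR (Q OR R)
G3 = Q OR G2 = Q OR (S OR (Q OR R))
G8 = S OR R
G9 = G3 XOR G8 = (Q OR (S OR (Q OR R))) XOR (S OR R)
At P=0, Q=0, R=0, S=0: circuit gives 0, formula gives 0.
At P=0, Q=1, R=0, S=0: circuit gives 1, formula gives 1.
Agrees on all 16 inputs.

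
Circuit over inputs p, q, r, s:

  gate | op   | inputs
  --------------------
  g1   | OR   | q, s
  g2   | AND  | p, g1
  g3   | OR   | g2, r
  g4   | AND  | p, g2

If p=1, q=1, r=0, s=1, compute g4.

g1 = 1 OR 1 = 1
g2 = 1 AND 1 = 1
g4 = 1 AND 1 = 1

1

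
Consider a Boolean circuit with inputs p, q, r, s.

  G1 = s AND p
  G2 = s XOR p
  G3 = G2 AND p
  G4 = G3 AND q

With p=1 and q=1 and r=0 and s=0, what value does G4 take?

G2 = 0 XOR 1 = 1
G3 = 1 AND 1 = 1
G4 = 1 AND 1 = 1

1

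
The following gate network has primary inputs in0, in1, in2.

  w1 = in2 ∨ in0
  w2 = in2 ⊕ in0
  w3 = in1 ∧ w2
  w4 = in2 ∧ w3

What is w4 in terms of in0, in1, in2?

w2 = in2 ⊕ in0
w3 = in1 ∧ w2 = in1 ∧ (in2 ⊕ in0)
w4 = in2 ∧ w3 = in2 ∧ (in1 ∧ (in2 ⊕ in0))

in2 ∧ (in1 ∧ (in2 ⊕ in0))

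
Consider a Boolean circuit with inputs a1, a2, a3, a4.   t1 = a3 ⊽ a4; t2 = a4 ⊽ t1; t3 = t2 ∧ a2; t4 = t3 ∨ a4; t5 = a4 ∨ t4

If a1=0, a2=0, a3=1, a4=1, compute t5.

t1 = 1 ⊽ 1 = 0
t2 = 1 ⊽ 0 = 0
t3 = 0 ∧ 0 = 0
t4 = 0 ∨ 1 = 1
t5 = 1 ∨ 1 = 1

1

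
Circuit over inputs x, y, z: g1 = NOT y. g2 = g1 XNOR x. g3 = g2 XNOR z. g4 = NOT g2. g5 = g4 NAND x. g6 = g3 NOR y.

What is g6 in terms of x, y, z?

g1 = NOT y
g2 = g1 XNOR x = NOT y XNOR x
g3 = g2 XNOR z = (NOT y XNOR x) XNOR z
g6 = g3 NOR y = ((NOT y XNOR x) XNOR z) NOR y

((NOT y XNOR x) XNOR z) NOR y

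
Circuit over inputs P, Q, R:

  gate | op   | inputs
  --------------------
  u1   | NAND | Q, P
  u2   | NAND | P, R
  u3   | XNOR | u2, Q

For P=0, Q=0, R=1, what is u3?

u2 = 0 NAND 1 = 1
u3 = 1 XNOR 0 = 0

0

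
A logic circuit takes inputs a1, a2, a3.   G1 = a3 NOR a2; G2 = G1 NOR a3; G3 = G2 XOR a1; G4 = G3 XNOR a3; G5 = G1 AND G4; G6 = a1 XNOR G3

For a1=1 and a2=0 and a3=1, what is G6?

G1 = 1 NOR 0 = 0
G2 = 0 NOR 1 = 0
G3 = 0 XOR 1 = 1
G6 = 1 XNOR 1 = 1

1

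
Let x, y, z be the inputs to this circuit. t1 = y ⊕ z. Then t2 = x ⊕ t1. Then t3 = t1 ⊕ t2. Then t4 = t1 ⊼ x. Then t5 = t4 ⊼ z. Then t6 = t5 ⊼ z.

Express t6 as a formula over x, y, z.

(((y ⊕ z) ⊼ x) ⊼ z) ⊼ z

t1 = y ⊕ z
t4 = t1 ⊼ x = (y ⊕ z) ⊼ x
t5 = t4 ⊼ z = ((y ⊕ z) ⊼ x) ⊼ z
t6 = t5 ⊼ z = (((y ⊕ z) ⊼ x) ⊼ z) ⊼ z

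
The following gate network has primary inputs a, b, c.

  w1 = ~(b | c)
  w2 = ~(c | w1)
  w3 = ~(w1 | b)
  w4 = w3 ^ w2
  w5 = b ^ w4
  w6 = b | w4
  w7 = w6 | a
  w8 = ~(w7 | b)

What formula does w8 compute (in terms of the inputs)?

~(((b | ((~((~(b | c)) | b)) ^ (~(c | (~(b | c)))))) | a) | b)

w1 = ~(b | c)
w2 = ~(c | w1) = ~(c | (~(b | c)))
w3 = ~(w1 | b) = ~((~(b | c)) | b)
w4 = w3 ^ w2 = (~((~(b | c)) | b)) ^ (~(c | (~(b | c))))
w6 = b | w4 = b | ((~((~(b | c)) | b)) ^ (~(c | (~(b | c)))))
w7 = w6 | a = (b | ((~((~(b | c)) | b)) ^ (~(c | (~(b | c)))))) | a
w8 = ~(w7 | b) = ~(((b | ((~((~(b | c)) | b)) ^ (~(c | (~(b | c)))))) | a) | b)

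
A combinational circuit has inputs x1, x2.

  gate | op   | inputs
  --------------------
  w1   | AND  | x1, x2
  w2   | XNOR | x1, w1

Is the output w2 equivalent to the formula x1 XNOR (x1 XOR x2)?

w1 = x1 AND x2
w2 = x1 XNOR w1 = x1 XNOR (x1 AND x2)
At x1=0, x2=1: circuit gives 1, formula gives 0.

No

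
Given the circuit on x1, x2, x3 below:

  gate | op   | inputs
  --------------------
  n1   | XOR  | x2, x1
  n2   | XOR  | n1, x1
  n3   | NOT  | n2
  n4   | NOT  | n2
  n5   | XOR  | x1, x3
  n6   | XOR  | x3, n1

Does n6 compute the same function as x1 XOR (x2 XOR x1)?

n1 = x2 XOR x1
n6 = x3 XOR n1 = x3 XOR (x2 XOR x1)
At x1=0, x2=0, x3=1: circuit gives 1, formula gives 0.

No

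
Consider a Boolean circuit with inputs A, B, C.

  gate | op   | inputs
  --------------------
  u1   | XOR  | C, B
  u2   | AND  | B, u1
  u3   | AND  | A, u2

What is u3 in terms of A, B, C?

u1 = C XOR B
u2 = B AND u1 = B AND (C XOR B)
u3 = A AND u2 = A AND (B AND (C XOR B))

A AND (B AND (C XOR B))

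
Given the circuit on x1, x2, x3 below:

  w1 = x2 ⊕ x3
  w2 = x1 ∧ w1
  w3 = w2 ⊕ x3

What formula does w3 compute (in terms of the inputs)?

w1 = x2 ⊕ x3
w2 = x1 ∧ w1 = x1 ∧ (x2 ⊕ x3)
w3 = w2 ⊕ x3 = (x1 ∧ (x2 ⊕ x3)) ⊕ x3

(x1 ∧ (x2 ⊕ x3)) ⊕ x3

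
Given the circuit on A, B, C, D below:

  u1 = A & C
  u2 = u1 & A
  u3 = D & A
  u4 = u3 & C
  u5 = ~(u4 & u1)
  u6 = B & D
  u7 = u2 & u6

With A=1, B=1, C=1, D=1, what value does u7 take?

1

u1 = 1 & 1 = 1
u2 = 1 & 1 = 1
u6 = 1 & 1 = 1
u7 = 1 & 1 = 1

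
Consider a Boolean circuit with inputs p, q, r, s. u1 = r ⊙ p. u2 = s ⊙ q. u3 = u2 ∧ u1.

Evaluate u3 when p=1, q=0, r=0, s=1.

0

u1 = 0 ⊙ 1 = 0
u2 = 1 ⊙ 0 = 0
u3 = 0 ∧ 0 = 0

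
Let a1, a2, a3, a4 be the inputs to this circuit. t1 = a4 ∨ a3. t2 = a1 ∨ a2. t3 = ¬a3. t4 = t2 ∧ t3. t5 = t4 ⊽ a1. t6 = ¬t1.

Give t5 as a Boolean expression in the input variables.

t2 = a1 ∨ a2
t3 = ¬a3
t4 = t2 ∧ t3 = (a1 ∨ a2) ∧ ¬a3
t5 = t4 ⊽ a1 = ((a1 ∨ a2) ∧ ¬a3) ⊽ a1

((a1 ∨ a2) ∧ ¬a3) ⊽ a1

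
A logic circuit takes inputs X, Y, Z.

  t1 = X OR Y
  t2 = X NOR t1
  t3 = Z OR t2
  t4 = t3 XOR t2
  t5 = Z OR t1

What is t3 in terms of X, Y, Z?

t1 = X OR Y
t2 = X NOR t1 = X NOR (X OR Y)
t3 = Z OR t2 = Z OR (X NOR (X OR Y))

Z OR (X NOR (X OR Y))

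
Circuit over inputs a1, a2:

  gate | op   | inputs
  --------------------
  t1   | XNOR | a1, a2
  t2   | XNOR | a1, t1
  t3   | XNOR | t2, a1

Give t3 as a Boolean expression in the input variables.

t1 = a1 XNOR a2
t2 = a1 XNOR t1 = a1 XNOR (a1 XNOR a2)
t3 = t2 XNOR a1 = (a1 XNOR (a1 XNOR a2)) XNOR a1

(a1 XNOR (a1 XNOR a2)) XNOR a1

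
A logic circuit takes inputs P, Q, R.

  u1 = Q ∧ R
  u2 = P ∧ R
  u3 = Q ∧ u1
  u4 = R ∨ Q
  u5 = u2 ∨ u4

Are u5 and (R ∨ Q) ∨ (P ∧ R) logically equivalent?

u2 = P ∧ R
u4 = R ∨ Q
u5 = u2 ∨ u4 = (P ∧ R) ∨ (R ∨ Q)
At P=0, Q=0, R=0: circuit gives 0, formula gives 0.
At P=0, Q=0, R=1: circuit gives 1, formula gives 1.
Agrees on all 8 inputs.

Yes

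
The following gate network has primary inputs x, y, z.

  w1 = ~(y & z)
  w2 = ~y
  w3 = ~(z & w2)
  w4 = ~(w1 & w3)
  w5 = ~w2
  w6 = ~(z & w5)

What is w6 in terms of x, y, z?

~(z & ~~y)

w2 = ~y
w5 = ~w2 = ~~y
w6 = ~(z & w5) = ~(z & ~~y)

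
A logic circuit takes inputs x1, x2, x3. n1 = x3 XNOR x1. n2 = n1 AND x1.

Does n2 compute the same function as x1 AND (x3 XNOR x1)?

Yes

n1 = x3 XNOR x1
n2 = n1 AND x1 = (x3 XNOR x1) AND x1
At x1=0, x2=0, x3=0: circuit gives 0, formula gives 0.
At x1=1, x2=0, x3=1: circuit gives 1, formula gives 1.
Agrees on all 8 inputs.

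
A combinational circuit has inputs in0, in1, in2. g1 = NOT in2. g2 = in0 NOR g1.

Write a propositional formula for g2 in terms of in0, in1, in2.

in0 NOR NOT in2

g1 = NOT in2
g2 = in0 NOR g1 = in0 NOR NOT in2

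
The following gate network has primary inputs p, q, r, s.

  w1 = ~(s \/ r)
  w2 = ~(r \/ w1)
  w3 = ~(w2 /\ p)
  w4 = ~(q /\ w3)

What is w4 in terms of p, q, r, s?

~(q /\ (~((~(r \/ (~(s \/ r)))) /\ p)))

w1 = ~(s \/ r)
w2 = ~(r \/ w1) = ~(r \/ (~(s \/ r)))
w3 = ~(w2 /\ p) = ~((~(r \/ (~(s \/ r)))) /\ p)
w4 = ~(q /\ w3) = ~(q /\ (~((~(r \/ (~(s \/ r)))) /\ p)))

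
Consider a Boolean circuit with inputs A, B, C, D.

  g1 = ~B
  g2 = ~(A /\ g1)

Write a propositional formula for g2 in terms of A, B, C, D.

~(A /\ ~B)

g1 = ~B
g2 = ~(A /\ g1) = ~(A /\ ~B)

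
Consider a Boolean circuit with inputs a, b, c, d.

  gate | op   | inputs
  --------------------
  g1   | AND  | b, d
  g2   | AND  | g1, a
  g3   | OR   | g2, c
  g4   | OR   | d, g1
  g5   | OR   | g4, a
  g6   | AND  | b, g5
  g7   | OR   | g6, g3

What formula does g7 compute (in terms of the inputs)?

g1 = b AND d
g2 = g1 AND a = (b AND d) AND a
g3 = g2 OR c = ((b AND d) AND a) OR c
g4 = d OR g1 = d OR (b AND d)
g5 = g4 OR a = (d OR (b AND d)) OR a
g6 = b AND g5 = b AND ((d OR (b AND d)) OR a)
g7 = g6 OR g3 = (b AND ((d OR (b AND d)) OR a)) OR (((b AND d) AND a) OR c)

(b AND ((d OR (b AND d)) OR a)) OR (((b AND d) AND a) OR c)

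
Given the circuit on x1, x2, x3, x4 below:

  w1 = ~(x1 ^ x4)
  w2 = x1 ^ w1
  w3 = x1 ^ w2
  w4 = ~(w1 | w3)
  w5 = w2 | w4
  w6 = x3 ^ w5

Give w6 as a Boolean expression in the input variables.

x3 ^ ((x1 ^ (~(x1 ^ x4))) | (~((~(x1 ^ x4)) | (x1 ^ (x1 ^ (~(x1 ^ x4)))))))

w1 = ~(x1 ^ x4)
w2 = x1 ^ w1 = x1 ^ (~(x1 ^ x4))
w3 = x1 ^ w2 = x1 ^ (x1 ^ (~(x1 ^ x4)))
w4 = ~(w1 | w3) = ~((~(x1 ^ x4)) | (x1 ^ (x1 ^ (~(x1 ^ x4)))))
w5 = w2 | w4 = (x1 ^ (~(x1 ^ x4))) | (~((~(x1 ^ x4)) | (x1 ^ (x1 ^ (~(x1 ^ x4))))))
w6 = x3 ^ w5 = x3 ^ ((x1 ^ (~(x1 ^ x4))) | (~((~(x1 ^ x4)) | (x1 ^ (x1 ^ (~(x1 ^ x4)))))))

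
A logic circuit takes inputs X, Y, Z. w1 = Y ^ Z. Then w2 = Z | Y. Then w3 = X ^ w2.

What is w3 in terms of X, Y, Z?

w2 = Z | Y
w3 = X ^ w2 = X ^ (Z | Y)

X ^ (Z | Y)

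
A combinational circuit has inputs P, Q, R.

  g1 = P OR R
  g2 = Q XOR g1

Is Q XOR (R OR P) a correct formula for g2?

Yes

g1 = P OR R
g2 = Q XOR g1 = Q XOR (P OR R)
At P=0, Q=0, R=0: circuit gives 0, formula gives 0.
At P=0, Q=0, R=1: circuit gives 1, formula gives 1.
Agrees on all 8 inputs.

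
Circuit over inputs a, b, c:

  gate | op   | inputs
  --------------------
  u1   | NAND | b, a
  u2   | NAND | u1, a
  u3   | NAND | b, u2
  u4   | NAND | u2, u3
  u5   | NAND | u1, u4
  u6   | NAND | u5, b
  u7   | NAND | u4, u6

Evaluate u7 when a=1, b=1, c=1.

u1 = 1 NAND 1 = 0
u2 = 0 NAND 1 = 1
u3 = 1 NAND 1 = 0
u4 = 1 NAND 0 = 1
u5 = 0 NAND 1 = 1
u6 = 1 NAND 1 = 0
u7 = 1 NAND 0 = 1

1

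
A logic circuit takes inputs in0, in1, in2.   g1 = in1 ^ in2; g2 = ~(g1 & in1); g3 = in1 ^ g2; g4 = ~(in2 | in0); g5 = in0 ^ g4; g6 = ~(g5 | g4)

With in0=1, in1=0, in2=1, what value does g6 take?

0

g4 = ~(1 | 1) = 0
g5 = 1 ^ 0 = 1
g6 = ~(1 | 0) = 0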